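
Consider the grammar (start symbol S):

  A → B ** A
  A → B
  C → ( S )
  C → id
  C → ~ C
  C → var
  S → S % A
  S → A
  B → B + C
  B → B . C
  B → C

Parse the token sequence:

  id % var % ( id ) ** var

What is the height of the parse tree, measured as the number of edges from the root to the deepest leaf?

[S [S [S [A [B [C id]]]] % [A [B [C var]]]] % [A [B [C ( [S [A [B [C id]]]] )]] ** [A [B [C var]]]]]

8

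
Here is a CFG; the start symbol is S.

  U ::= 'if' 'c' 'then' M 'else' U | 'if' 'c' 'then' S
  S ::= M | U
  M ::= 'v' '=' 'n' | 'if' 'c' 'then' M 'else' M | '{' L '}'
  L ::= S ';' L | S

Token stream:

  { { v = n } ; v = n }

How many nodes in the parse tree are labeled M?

[S [M { [L [S [M { [L [S [M v = n]]] }]] ; [L [S [M v = n]]]] }]]

4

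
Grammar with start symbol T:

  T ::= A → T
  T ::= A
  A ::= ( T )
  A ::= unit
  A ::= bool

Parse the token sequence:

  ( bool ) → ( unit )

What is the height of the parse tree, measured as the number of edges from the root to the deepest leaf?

[T [A ( [T [A bool]] )] → [T [A ( [T [A unit]] )]]]

5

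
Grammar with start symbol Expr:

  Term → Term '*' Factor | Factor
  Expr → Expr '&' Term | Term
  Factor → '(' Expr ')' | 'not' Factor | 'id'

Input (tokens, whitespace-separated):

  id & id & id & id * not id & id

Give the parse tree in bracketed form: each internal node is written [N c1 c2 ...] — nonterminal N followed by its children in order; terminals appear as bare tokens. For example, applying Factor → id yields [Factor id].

Expr
Expr & Term
Expr & Term & Term
Expr & Term & Term & Term
Expr & Term & Term & Term & Term
Term & Term & Term & Term & Term
Factor & Term & Term & Term & Term
id & Term & Term & Term & Term
id & Factor & Term & Term & Term
id & id & Term & Term & Term
id & id & Factor & Term & Term
id & id & id & Term & Term
id & id & id & Term * Factor & Term
id & id & id & Factor * Factor & Term
id & id & id & id * Factor & Term
id & id & id & id * not Factor & Term
id & id & id & id * not id & Term
id & id & id & id * not id & Factor
id & id & id & id * not id & id

[Expr [Expr [Expr [Expr [Expr [Term [Factor id]]] & [Term [Factor id]]] & [Term [Factor id]]] & [Term [Term [Factor id]] * [Factor not [Factor id]]]] & [Term [Factor id]]]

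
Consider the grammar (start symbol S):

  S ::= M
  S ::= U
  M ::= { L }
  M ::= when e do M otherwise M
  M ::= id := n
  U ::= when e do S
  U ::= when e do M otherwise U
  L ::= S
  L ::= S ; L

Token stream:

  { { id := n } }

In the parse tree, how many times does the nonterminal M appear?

3

[S [M { [L [S [M { [L [S [M id := n]]] }]]] }]]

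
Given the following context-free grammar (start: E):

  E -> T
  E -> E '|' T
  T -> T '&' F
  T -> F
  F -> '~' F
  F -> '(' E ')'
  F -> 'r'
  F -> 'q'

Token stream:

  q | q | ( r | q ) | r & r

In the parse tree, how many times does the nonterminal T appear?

7

[E [E [E [E [T [F q]]] | [T [F q]]] | [T [F ( [E [E [T [F r]]] | [T [F q]]] )]]] | [T [T [F r]] & [F r]]]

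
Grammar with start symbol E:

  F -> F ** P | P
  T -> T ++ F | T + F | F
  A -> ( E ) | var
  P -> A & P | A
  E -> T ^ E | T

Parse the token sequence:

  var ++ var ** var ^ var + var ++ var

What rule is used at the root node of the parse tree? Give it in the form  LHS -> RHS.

[E [T [T [F [P [A var]]]] ++ [F [F [P [A var]]] ** [P [A var]]]] ^ [E [T [T [T [F [P [A var]]]] + [F [P [A var]]]] ++ [F [P [A var]]]]]]

E -> T ^ E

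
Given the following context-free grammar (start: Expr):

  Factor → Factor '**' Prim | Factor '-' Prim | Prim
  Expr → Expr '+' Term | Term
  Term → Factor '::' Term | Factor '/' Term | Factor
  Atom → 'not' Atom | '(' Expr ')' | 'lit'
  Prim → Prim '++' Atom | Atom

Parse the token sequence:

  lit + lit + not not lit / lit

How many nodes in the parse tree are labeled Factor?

4

[Expr [Expr [Expr [Term [Factor [Prim [Atom lit]]]]] + [Term [Factor [Prim [Atom lit]]]]] + [Term [Factor [Prim [Atom not [Atom not [Atom lit]]]]] / [Term [Factor [Prim [Atom lit]]]]]]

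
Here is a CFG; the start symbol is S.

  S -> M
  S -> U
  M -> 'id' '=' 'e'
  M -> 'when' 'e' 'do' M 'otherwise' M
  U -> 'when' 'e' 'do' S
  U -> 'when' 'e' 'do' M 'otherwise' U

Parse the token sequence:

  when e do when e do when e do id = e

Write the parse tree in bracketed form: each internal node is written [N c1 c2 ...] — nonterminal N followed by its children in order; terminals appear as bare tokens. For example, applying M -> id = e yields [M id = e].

[S [U when e do [S [U when e do [S [U when e do [S [M id = e]]]]]]]]

S
U
when e do S
when e do U
when e do when e do S
when e do when e do U
when e do when e do when e do S
when e do when e do when e do M
when e do when e do when e do id = e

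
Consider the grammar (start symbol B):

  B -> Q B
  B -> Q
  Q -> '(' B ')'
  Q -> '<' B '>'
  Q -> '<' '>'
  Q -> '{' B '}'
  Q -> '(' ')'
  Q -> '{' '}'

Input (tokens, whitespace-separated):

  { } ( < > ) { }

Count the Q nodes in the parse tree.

[B [Q { }] [B [Q ( [B [Q < >]] )] [B [Q { }]]]]

4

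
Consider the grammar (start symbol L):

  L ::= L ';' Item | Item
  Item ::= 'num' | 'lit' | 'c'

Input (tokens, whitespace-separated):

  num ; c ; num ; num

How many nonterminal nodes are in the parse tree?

[L [L [L [L [Item num]] ; [Item c]] ; [Item num]] ; [Item num]]

8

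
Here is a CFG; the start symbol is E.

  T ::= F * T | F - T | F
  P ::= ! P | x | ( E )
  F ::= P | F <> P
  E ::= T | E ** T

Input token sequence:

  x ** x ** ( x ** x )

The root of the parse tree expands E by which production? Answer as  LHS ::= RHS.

[E [E [E [T [F [P x]]]] ** [T [F [P x]]]] ** [T [F [P ( [E [E [T [F [P x]]]] ** [T [F [P x]]]] )]]]]

E ::= E ** T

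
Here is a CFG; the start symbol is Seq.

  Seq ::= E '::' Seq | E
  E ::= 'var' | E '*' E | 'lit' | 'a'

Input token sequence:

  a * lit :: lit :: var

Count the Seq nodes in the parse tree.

3

[Seq [E [E a] * [E lit]] :: [Seq [E lit] :: [Seq [E var]]]]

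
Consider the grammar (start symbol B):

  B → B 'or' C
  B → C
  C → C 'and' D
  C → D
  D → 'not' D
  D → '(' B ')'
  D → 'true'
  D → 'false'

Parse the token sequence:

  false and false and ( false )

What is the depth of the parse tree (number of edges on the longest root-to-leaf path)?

[B [C [C [C [D false]] and [D false]] and [D ( [B [C [D false]]] )]]]

6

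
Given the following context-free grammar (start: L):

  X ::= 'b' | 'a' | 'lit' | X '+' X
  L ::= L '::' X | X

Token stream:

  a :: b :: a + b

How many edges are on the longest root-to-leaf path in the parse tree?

[L [L [L [X a]] :: [X b]] :: [X [X a] + [X b]]]

4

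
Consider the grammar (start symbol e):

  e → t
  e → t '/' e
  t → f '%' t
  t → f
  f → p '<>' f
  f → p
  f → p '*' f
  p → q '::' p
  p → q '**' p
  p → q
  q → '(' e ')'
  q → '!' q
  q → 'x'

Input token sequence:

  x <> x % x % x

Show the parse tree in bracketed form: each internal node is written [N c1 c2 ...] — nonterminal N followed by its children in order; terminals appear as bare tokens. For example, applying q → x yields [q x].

e
t
f % t
p <> f % t
q <> f % t
x <> f % t
x <> p % t
x <> q % t
x <> x % t
x <> x % f % t
x <> x % p % t
x <> x % q % t
x <> x % x % t
x <> x % x % f
x <> x % x % p
x <> x % x % q
x <> x % x % x

[e [t [f [p [q x]] <> [f [p [q x]]]] % [t [f [p [q x]]] % [t [f [p [q x]]]]]]]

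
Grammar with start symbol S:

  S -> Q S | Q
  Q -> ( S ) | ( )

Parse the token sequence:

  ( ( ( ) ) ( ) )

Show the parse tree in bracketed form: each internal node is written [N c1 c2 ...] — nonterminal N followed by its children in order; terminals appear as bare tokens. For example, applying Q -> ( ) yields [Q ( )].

S
Q
( S )
( Q S )
( ( S ) S )
( ( Q ) S )
( ( ( ) ) S )
( ( ( ) ) Q )
( ( ( ) ) ( ) )

[S [Q ( [S [Q ( [S [Q ( )]] )] [S [Q ( )]]] )]]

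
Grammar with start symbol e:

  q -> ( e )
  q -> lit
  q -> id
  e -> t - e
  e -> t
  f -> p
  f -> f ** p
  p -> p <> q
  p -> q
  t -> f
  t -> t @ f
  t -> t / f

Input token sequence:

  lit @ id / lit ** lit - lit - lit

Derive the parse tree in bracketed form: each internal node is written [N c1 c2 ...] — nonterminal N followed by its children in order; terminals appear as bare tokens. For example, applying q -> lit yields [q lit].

[e [t [t [t [f [p [q lit]]]] @ [f [p [q id]]]] / [f [f [p [q lit]]] ** [p [q lit]]]] - [e [t [f [p [q lit]]]] - [e [t [f [p [q lit]]]]]]]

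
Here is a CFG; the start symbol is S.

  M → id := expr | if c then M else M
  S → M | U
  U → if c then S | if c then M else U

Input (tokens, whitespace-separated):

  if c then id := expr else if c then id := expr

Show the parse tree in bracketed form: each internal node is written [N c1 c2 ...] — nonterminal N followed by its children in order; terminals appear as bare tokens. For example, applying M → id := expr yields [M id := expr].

S
U
if c then M else U
if c then id := expr else U
if c then id := expr else if c then S
if c then id := expr else if c then M
if c then id := expr else if c then id := expr

[S [U if c then [M id := expr] else [U if c then [S [M id := expr]]]]]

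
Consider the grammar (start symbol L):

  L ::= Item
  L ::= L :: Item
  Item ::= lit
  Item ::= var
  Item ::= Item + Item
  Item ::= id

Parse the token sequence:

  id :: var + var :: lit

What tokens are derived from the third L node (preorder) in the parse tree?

[L [L [L [Item id]] :: [Item [Item var] + [Item var]]] :: [Item lit]]

id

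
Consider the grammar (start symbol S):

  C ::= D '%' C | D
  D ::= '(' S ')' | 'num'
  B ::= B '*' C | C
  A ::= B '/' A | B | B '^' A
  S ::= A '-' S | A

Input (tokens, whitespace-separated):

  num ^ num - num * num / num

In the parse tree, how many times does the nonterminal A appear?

4

[S [A [B [C [D num]]] ^ [A [B [C [D num]]]]] - [S [A [B [B [C [D num]]] * [C [D num]]] / [A [B [C [D num]]]]]]]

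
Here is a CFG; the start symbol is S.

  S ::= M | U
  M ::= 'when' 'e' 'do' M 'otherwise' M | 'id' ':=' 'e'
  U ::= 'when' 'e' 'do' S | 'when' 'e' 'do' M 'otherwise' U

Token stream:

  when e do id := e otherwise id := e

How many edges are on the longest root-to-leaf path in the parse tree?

[S [M when e do [M id := e] otherwise [M id := e]]]

3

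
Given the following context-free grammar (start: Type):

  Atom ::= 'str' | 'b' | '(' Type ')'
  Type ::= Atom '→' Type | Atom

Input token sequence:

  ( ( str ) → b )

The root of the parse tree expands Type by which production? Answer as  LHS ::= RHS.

[Type [Atom ( [Type [Atom ( [Type [Atom str]] )] → [Type [Atom b]]] )]]

Type ::= Atom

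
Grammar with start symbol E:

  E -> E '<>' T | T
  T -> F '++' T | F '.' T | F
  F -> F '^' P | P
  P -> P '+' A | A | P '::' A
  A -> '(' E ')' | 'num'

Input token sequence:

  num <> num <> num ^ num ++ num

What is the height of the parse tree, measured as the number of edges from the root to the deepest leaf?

7

[E [E [E [T [F [P [A num]]]]] <> [T [F [P [A num]]]]] <> [T [F [F [P [A num]]] ^ [P [A num]]] ++ [T [F [P [A num]]]]]]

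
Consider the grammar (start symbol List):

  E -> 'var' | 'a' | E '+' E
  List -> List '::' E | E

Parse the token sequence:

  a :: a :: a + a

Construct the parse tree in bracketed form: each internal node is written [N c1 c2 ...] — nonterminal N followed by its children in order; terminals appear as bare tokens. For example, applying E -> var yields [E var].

[List [List [List [E a]] :: [E a]] :: [E [E a] + [E a]]]

List
List :: E
List :: E :: E
E :: E :: E
a :: E :: E
a :: a :: E
a :: a :: E + E
a :: a :: a + E
a :: a :: a + a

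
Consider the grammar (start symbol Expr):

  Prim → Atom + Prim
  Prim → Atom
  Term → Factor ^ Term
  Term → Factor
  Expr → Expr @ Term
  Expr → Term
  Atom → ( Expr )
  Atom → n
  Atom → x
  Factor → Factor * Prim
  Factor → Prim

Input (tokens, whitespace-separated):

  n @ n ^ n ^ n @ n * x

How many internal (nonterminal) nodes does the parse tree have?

26

[Expr [Expr [Expr [Term [Factor [Prim [Atom n]]]]] @ [Term [Factor [Prim [Atom n]]] ^ [Term [Factor [Prim [Atom n]]] ^ [Term [Factor [Prim [Atom n]]]]]]] @ [Term [Factor [Factor [Prim [Atom n]]] * [Prim [Atom x]]]]]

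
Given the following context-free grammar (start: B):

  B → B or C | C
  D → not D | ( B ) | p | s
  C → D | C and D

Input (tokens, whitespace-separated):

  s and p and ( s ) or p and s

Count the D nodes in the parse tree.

[B [B [C [C [C [D s]] and [D p]] and [D ( [B [C [D s]]] )]]] or [C [C [D p]] and [D s]]]

6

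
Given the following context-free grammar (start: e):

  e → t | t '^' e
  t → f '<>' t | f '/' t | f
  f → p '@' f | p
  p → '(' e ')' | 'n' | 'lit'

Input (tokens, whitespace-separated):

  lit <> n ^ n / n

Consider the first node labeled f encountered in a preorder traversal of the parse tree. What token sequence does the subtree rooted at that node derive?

[e [t [f [p lit]] <> [t [f [p n]]]] ^ [e [t [f [p n]] / [t [f [p n]]]]]]

lit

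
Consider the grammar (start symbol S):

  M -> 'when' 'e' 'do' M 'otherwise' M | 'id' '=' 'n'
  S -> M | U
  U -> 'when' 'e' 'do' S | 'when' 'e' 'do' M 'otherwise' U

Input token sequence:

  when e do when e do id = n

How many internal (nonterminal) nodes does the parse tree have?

[S [U when e do [S [U when e do [S [M id = n]]]]]]

6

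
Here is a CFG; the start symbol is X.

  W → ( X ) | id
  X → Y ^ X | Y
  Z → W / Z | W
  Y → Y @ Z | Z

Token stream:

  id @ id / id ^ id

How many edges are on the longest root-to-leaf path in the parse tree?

[X [Y [Y [Z [W id]]] @ [Z [W id] / [Z [W id]]]] ^ [X [Y [Z [W id]]]]]

5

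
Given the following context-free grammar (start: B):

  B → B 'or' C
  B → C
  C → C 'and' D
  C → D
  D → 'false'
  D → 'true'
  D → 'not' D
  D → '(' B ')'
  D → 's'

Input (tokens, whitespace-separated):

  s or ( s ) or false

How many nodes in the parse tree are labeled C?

[B [B [B [C [D s]]] or [C [D ( [B [C [D s]]] )]]] or [C [D false]]]

4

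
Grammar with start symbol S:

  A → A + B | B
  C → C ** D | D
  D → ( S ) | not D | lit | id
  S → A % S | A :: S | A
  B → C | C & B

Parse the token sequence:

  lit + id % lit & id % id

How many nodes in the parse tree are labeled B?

5

[S [A [A [B [C [D lit]]]] + [B [C [D id]]]] % [S [A [B [C [D lit]] & [B [C [D id]]]]] % [S [A [B [C [D id]]]]]]]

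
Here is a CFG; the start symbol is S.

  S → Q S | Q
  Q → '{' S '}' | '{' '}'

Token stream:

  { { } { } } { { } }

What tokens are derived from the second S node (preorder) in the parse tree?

{ } { }

[S [Q { [S [Q { }] [S [Q { }]]] }] [S [Q { [S [Q { }]] }]]]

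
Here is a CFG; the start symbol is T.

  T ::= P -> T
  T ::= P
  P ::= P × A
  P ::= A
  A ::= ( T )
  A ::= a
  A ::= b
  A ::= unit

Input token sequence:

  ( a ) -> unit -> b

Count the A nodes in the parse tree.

[T [P [A ( [T [P [A a]]] )]] -> [T [P [A unit]] -> [T [P [A b]]]]]

4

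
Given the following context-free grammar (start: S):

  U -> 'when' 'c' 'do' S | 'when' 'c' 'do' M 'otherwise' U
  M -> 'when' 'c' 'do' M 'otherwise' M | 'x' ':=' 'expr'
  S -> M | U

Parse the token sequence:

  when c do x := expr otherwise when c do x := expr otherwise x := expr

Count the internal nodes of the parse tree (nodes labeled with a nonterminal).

[S [M when c do [M x := expr] otherwise [M when c do [M x := expr] otherwise [M x := expr]]]]

6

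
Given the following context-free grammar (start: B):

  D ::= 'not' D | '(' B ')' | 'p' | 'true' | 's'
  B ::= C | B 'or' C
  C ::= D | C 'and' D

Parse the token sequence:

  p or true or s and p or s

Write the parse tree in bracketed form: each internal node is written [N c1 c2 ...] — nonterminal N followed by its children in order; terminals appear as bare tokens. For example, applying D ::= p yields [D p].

B
B or C
B or C or C
B or C or C or C
C or C or C or C
D or C or C or C
p or C or C or C
p or D or C or C
p or true or C or C
p or true or C and D or C
p or true or D and D or C
p or true or s and D or C
p or true or s and p or C
p or true or s and p or D
p or true or s and p or s

[B [B [B [B [C [D p]]] or [C [D true]]] or [C [C [D s]] and [D p]]] or [C [D s]]]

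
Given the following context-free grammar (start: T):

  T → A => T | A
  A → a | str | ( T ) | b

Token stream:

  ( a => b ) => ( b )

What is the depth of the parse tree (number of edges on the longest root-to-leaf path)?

5

[T [A ( [T [A a] => [T [A b]]] )] => [T [A ( [T [A b]] )]]]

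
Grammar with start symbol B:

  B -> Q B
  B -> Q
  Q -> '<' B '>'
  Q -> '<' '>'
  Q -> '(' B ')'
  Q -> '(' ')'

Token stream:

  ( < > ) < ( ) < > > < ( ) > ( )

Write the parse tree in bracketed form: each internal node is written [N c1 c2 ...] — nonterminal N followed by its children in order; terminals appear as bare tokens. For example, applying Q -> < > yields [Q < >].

[B [Q ( [B [Q < >]] )] [B [Q < [B [Q ( )] [B [Q < >]]] >] [B [Q < [B [Q ( )]] >] [B [Q ( )]]]]]

B
Q B
( B ) B
( Q ) B
( < > ) B
( < > ) Q B
( < > ) < B > B
( < > ) < Q B > B
( < > ) < ( ) B > B
( < > ) < ( ) Q > B
( < > ) < ( ) < > > B
( < > ) < ( ) < > > Q B
( < > ) < ( ) < > > < B > B
( < > ) < ( ) < > > < Q > B
( < > ) < ( ) < > > < ( ) > B
( < > ) < ( ) < > > < ( ) > Q
( < > ) < ( ) < > > < ( ) > ( )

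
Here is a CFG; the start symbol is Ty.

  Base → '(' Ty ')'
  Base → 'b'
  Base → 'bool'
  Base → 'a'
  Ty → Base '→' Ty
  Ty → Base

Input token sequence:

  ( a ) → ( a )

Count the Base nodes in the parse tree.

4

[Ty [Base ( [Ty [Base a]] )] → [Ty [Base ( [Ty [Base a]] )]]]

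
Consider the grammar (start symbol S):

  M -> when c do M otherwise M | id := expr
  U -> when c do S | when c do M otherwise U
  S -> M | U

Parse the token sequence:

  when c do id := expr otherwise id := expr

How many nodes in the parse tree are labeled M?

[S [M when c do [M id := expr] otherwise [M id := expr]]]

3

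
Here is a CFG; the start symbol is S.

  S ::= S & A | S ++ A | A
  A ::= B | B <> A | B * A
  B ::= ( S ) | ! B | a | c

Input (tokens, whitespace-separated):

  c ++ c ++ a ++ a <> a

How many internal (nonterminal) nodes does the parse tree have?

14

[S [S [S [S [A [B c]]] ++ [A [B c]]] ++ [A [B a]]] ++ [A [B a] <> [A [B a]]]]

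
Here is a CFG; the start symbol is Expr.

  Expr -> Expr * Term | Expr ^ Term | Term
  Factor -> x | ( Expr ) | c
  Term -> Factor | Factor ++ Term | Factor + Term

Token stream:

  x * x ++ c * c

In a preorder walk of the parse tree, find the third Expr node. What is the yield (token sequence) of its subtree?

[Expr [Expr [Expr [Term [Factor x]]] * [Term [Factor x] ++ [Term [Factor c]]]] * [Term [Factor c]]]

x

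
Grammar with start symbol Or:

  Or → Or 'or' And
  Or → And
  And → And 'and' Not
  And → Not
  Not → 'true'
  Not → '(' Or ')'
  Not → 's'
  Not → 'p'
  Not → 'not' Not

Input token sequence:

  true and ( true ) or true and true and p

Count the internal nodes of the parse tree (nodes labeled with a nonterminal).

[Or [Or [And [And [Not true]] and [Not ( [Or [And [Not true]]] )]]] or [And [And [And [Not true]] and [Not true]] and [Not p]]]

15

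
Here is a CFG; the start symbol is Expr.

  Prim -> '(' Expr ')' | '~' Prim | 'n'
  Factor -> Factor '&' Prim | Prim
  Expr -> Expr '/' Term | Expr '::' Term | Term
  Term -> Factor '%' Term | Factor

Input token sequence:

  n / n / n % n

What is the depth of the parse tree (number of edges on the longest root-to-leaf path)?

[Expr [Expr [Expr [Term [Factor [Prim n]]]] / [Term [Factor [Prim n]]]] / [Term [Factor [Prim n]] % [Term [Factor [Prim n]]]]]

6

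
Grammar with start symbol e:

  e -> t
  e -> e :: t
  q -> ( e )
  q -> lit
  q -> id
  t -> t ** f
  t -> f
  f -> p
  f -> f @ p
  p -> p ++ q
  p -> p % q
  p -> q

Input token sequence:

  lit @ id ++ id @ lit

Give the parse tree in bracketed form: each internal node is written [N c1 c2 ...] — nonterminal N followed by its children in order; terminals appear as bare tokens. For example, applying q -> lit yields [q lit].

[e [t [f [f [f [p [q lit]]] @ [p [p [q id]] ++ [q id]]] @ [p [q lit]]]]]

e
t
f
f @ p
f @ p @ p
p @ p @ p
q @ p @ p
lit @ p @ p
lit @ p ++ q @ p
lit @ q ++ q @ p
lit @ id ++ q @ p
lit @ id ++ id @ p
lit @ id ++ id @ q
lit @ id ++ id @ lit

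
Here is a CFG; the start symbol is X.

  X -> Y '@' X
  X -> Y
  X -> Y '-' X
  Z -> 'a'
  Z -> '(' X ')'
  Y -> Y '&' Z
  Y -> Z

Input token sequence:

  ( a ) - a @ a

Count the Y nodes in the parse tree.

[X [Y [Z ( [X [Y [Z a]]] )]] - [X [Y [Z a]] @ [X [Y [Z a]]]]]

4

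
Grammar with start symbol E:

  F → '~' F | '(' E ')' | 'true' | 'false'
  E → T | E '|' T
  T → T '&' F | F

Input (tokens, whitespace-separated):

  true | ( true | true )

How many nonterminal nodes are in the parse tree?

12

[E [E [T [F true]]] | [T [F ( [E [E [T [F true]]] | [T [F true]]] )]]]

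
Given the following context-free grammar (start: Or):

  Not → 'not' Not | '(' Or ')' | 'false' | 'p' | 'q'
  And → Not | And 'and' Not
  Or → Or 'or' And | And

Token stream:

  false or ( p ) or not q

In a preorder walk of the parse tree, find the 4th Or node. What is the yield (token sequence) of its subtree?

p

[Or [Or [Or [And [Not false]]] or [And [Not ( [Or [And [Not p]]] )]]] or [And [Not not [Not q]]]]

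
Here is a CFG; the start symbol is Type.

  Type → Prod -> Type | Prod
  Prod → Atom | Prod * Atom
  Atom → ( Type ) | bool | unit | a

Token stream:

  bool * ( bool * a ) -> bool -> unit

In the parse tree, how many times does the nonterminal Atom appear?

6

[Type [Prod [Prod [Atom bool]] * [Atom ( [Type [Prod [Prod [Atom bool]] * [Atom a]]] )]] -> [Type [Prod [Atom bool]] -> [Type [Prod [Atom unit]]]]]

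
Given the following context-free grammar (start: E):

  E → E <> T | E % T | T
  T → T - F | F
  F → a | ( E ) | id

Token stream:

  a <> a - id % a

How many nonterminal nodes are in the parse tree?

11

[E [E [E [T [F a]]] <> [T [T [F a]] - [F id]]] % [T [F a]]]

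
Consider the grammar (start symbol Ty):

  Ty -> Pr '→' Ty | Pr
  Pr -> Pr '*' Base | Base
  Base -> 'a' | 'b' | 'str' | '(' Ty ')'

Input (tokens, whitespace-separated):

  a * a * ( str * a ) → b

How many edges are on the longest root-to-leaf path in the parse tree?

[Ty [Pr [Pr [Pr [Base a]] * [Base a]] * [Base ( [Ty [Pr [Pr [Base str]] * [Base a]]] )]] → [Ty [Pr [Base b]]]]

7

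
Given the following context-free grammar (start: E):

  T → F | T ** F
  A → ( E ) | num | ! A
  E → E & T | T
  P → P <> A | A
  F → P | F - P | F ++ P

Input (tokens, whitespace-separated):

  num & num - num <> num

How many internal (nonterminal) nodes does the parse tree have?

15

[E [E [T [F [P [A num]]]]] & [T [F [F [P [A num]]] - [P [P [A num]] <> [A num]]]]]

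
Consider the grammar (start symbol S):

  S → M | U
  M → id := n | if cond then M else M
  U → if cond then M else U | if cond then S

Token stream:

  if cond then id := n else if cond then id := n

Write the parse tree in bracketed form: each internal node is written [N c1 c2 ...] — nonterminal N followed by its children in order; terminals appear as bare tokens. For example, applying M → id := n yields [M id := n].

S
U
if cond then M else U
if cond then id := n else U
if cond then id := n else if cond then S
if cond then id := n else if cond then M
if cond then id := n else if cond then id := n

[S [U if cond then [M id := n] else [U if cond then [S [M id := n]]]]]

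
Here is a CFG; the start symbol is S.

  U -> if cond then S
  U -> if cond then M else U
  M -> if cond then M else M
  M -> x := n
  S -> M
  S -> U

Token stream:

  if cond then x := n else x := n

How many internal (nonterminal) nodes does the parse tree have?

4

[S [M if cond then [M x := n] else [M x := n]]]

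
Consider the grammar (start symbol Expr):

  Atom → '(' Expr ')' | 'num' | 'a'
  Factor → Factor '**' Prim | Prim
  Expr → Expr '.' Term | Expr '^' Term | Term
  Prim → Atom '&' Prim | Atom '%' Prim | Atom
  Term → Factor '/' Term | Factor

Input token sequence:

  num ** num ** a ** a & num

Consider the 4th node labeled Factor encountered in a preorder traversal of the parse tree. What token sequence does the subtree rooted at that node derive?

[Expr [Term [Factor [Factor [Factor [Factor [Prim [Atom num]]] ** [Prim [Atom num]]] ** [Prim [Atom a]]] ** [Prim [Atom a] & [Prim [Atom num]]]]]]

num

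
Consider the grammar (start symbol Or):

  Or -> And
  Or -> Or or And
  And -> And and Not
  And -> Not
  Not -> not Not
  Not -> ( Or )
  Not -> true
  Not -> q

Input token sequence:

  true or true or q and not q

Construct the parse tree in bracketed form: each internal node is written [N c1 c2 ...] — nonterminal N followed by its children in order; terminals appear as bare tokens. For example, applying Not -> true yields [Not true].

Or
Or or And
Or or And or And
And or And or And
Not or And or And
true or And or And
true or Not or And
true or true or And
true or true or And and Not
true or true or Not and Not
true or true or q and Not
true or true or q and not Not
true or true or q and not q

[Or [Or [Or [And [Not true]]] or [And [Not true]]] or [And [And [Not q]] and [Not not [Not q]]]]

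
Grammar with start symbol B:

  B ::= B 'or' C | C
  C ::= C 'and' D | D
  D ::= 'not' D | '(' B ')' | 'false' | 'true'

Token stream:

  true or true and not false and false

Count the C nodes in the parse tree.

[B [B [C [D true]]] or [C [C [C [D true]] and [D not [D false]]] and [D false]]]

4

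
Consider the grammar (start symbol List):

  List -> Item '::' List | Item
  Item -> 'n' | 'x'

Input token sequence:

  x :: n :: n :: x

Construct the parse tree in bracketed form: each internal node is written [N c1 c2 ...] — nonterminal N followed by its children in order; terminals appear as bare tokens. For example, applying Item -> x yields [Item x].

List
Item :: List
x :: List
x :: Item :: List
x :: n :: List
x :: n :: Item :: List
x :: n :: n :: List
x :: n :: n :: Item
x :: n :: n :: x

[List [Item x] :: [List [Item n] :: [List [Item n] :: [List [Item x]]]]]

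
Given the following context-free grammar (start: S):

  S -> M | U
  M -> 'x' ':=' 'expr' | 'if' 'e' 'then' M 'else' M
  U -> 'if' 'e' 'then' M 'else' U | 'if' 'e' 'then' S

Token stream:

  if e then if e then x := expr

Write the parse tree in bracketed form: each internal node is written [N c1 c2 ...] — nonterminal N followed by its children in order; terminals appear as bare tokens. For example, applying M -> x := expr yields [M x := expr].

[S [U if e then [S [U if e then [S [M x := expr]]]]]]

S
U
if e then S
if e then U
if e then if e then S
if e then if e then M
if e then if e then x := expr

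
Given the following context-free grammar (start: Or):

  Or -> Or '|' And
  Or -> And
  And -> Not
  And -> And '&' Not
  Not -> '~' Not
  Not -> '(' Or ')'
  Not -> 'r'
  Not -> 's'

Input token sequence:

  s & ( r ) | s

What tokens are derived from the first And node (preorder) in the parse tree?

[Or [Or [And [And [Not s]] & [Not ( [Or [And [Not r]]] )]]] | [And [Not s]]]

s & ( r )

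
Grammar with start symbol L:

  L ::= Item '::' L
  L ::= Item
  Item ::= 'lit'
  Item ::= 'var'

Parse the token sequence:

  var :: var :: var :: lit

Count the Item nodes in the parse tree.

4

[L [Item var] :: [L [Item var] :: [L [Item var] :: [L [Item lit]]]]]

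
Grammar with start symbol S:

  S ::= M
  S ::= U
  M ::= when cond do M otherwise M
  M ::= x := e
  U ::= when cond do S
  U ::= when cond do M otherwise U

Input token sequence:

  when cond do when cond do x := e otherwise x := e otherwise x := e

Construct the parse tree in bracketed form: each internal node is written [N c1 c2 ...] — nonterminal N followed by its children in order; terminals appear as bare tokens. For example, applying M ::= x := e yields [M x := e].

S
M
when cond do M otherwise M
when cond do when cond do M otherwise M otherwise M
when cond do when cond do x := e otherwise M otherwise M
when cond do when cond do x := e otherwise x := e otherwise M
when cond do when cond do x := e otherwise x := e otherwise x := e

[S [M when cond do [M when cond do [M x := e] otherwise [M x := e]] otherwise [M x := e]]]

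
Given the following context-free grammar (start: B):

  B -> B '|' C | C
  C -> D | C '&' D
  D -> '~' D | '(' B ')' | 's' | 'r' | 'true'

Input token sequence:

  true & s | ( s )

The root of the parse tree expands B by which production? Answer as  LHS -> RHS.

B -> B '|' C

[B [B [C [C [D true]] & [D s]]] | [C [D ( [B [C [D s]]] )]]]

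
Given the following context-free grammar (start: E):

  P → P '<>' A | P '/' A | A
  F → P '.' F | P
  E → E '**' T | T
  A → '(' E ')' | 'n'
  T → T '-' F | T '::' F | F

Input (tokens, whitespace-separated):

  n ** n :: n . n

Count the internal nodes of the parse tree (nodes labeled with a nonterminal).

[E [E [T [F [P [A n]]]]] ** [T [T [F [P [A n]]]] :: [F [P [A n]] . [F [P [A n]]]]]]

17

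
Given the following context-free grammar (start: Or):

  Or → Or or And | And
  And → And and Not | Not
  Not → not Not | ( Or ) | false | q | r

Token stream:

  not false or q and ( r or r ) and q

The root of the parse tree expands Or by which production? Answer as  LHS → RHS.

Or → Or or And

[Or [Or [And [Not not [Not false]]]] or [And [And [And [Not q]] and [Not ( [Or [Or [And [Not r]]] or [And [Not r]]] )]] and [Not q]]]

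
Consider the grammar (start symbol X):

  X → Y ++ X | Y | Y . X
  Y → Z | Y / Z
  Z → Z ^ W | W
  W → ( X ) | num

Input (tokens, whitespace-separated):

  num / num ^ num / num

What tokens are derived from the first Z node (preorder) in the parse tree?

num

[X [Y [Y [Y [Z [W num]]] / [Z [Z [W num]] ^ [W num]]] / [Z [W num]]]]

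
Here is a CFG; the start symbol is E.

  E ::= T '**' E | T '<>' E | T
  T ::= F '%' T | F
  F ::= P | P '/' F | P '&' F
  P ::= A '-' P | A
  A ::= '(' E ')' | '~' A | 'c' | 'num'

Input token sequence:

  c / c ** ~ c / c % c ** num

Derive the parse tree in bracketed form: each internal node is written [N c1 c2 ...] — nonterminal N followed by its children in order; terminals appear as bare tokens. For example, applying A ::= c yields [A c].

[E [T [F [P [A c]] / [F [P [A c]]]]] ** [E [T [F [P [A ~ [A c]]] / [F [P [A c]]]] % [T [F [P [A c]]]]] ** [E [T [F [P [A num]]]]]]]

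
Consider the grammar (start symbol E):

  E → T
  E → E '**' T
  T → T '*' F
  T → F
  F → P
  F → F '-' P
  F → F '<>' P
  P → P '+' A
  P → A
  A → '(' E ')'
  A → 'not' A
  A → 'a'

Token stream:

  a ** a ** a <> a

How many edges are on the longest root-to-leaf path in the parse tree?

7

[E [E [E [T [F [P [A a]]]]] ** [T [F [P [A a]]]]] ** [T [F [F [P [A a]]] <> [P [A a]]]]]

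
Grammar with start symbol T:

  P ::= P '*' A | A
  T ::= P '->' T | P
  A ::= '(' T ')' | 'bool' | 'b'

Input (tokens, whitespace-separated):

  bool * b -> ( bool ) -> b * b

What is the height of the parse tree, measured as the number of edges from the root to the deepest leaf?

7

[T [P [P [A bool]] * [A b]] -> [T [P [A ( [T [P [A bool]]] )]] -> [T [P [P [A b]] * [A b]]]]]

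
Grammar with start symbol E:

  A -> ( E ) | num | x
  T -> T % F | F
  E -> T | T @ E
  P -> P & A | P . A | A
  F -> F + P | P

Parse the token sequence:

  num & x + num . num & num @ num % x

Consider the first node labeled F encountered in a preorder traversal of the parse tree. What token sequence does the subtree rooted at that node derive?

num & x + num . num & num

[E [T [F [F [P [P [A num]] & [A x]]] + [P [P [P [A num]] . [A num]] & [A num]]]] @ [E [T [T [F [P [A num]]]] % [F [P [A x]]]]]]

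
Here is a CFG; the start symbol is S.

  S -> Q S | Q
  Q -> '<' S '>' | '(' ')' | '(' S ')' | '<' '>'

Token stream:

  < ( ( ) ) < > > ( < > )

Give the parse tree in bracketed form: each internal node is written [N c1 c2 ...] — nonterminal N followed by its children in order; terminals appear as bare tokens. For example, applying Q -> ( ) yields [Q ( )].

S
Q S
< S > S
< Q S > S
< ( S ) S > S
< ( Q ) S > S
< ( ( ) ) S > S
< ( ( ) ) Q > S
< ( ( ) ) < > > S
< ( ( ) ) < > > Q
< ( ( ) ) < > > ( S )
< ( ( ) ) < > > ( Q )
< ( ( ) ) < > > ( < > )

[S [Q < [S [Q ( [S [Q ( )]] )] [S [Q < >]]] >] [S [Q ( [S [Q < >]] )]]]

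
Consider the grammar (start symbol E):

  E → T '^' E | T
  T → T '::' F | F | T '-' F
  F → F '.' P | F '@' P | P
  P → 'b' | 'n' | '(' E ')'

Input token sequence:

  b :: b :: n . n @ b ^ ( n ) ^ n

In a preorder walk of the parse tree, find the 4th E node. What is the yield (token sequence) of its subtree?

n

[E [T [T [T [F [P b]]] :: [F [P b]]] :: [F [F [F [P n]] . [P n]] @ [P b]]] ^ [E [T [F [P ( [E [T [F [P n]]]] )]]] ^ [E [T [F [P n]]]]]]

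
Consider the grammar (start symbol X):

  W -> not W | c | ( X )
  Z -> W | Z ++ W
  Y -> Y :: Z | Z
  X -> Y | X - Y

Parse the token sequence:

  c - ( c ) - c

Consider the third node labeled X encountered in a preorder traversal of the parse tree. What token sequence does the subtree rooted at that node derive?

c

[X [X [X [Y [Z [W c]]]] - [Y [Z [W ( [X [Y [Z [W c]]]] )]]]] - [Y [Z [W c]]]]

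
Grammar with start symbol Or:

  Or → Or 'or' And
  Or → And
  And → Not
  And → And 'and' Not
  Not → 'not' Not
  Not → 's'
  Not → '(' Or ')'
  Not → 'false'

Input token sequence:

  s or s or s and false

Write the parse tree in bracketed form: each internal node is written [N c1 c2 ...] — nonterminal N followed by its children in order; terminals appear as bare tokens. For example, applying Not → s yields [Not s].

Or
Or or And
Or or And or And
And or And or And
Not or And or And
s or And or And
s or Not or And
s or s or And
s or s or And and Not
s or s or Not and Not
s or s or s and Not
s or s or s and false

[Or [Or [Or [And [Not s]]] or [And [Not s]]] or [And [And [Not s]] and [Not false]]]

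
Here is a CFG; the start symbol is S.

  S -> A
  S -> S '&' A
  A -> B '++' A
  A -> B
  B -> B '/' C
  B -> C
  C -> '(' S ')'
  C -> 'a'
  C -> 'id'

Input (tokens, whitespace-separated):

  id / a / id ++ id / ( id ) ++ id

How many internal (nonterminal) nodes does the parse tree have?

20

[S [A [B [B [B [C id]] / [C a]] / [C id]] ++ [A [B [B [C id]] / [C ( [S [A [B [C id]]]] )]] ++ [A [B [C id]]]]]]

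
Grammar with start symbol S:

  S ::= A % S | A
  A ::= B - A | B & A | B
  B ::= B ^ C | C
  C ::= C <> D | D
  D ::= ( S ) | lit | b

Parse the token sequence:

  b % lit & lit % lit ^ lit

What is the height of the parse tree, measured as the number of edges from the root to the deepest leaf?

8

[S [A [B [C [D b]]]] % [S [A [B [C [D lit]]] & [A [B [C [D lit]]]]] % [S [A [B [B [C [D lit]]] ^ [C [D lit]]]]]]]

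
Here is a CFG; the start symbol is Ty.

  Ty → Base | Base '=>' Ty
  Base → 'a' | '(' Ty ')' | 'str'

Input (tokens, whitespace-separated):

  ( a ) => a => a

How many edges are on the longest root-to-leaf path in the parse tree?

[Ty [Base ( [Ty [Base a]] )] => [Ty [Base a] => [Ty [Base a]]]]

4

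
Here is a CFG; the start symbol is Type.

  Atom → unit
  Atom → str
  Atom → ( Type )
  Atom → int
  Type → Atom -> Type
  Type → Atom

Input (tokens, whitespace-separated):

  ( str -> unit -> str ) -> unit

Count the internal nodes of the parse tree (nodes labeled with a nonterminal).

10

[Type [Atom ( [Type [Atom str] -> [Type [Atom unit] -> [Type [Atom str]]]] )] -> [Type [Atom unit]]]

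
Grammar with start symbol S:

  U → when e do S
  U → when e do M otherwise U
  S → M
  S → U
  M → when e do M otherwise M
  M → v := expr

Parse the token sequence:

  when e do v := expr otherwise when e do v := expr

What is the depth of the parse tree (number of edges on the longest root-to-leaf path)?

5

[S [U when e do [M v := expr] otherwise [U when e do [S [M v := expr]]]]]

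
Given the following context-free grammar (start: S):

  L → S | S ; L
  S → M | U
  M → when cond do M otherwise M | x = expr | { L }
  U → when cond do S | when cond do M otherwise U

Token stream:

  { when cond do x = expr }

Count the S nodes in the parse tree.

[S [M { [L [S [U when cond do [S [M x = expr]]]]] }]]

3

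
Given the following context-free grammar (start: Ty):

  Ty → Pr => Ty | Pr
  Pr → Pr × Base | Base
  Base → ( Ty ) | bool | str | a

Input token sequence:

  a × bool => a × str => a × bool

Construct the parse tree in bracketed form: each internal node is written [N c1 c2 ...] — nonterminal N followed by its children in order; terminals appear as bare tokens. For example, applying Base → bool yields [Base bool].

[Ty [Pr [Pr [Base a]] × [Base bool]] => [Ty [Pr [Pr [Base a]] × [Base str]] => [Ty [Pr [Pr [Base a]] × [Base bool]]]]]

Ty
Pr => Ty
Pr × Base => Ty
Base × Base => Ty
a × Base => Ty
a × bool => Ty
a × bool => Pr => Ty
a × bool => Pr × Base => Ty
a × bool => Base × Base => Ty
a × bool => a × Base => Ty
a × bool => a × str => Ty
a × bool => a × str => Pr
a × bool => a × str => Pr × Base
a × bool => a × str => Base × Base
a × bool => a × str => a × Base
a × bool => a × str => a × bool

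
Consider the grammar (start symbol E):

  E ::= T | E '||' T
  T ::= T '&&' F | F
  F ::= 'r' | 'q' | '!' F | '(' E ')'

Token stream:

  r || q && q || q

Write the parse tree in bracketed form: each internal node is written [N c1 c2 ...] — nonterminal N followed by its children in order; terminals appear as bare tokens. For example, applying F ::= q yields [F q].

[E [E [E [T [F r]]] || [T [T [F q]] && [F q]]] || [T [F q]]]

E
E || T
E || T || T
T || T || T
F || T || T
r || T || T
r || T && F || T
r || F && F || T
r || q && F || T
r || q && q || T
r || q && q || F
r || q && q || q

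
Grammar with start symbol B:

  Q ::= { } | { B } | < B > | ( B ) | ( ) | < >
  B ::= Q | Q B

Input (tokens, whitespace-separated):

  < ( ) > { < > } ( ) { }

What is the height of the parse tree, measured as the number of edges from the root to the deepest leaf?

5

[B [Q < [B [Q ( )]] >] [B [Q { [B [Q < >]] }] [B [Q ( )] [B [Q { }]]]]]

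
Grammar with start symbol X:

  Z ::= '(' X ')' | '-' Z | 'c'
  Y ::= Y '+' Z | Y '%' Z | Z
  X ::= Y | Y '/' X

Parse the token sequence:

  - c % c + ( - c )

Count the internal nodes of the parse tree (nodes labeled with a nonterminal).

[X [Y [Y [Y [Z - [Z c]]] % [Z c]] + [Z ( [X [Y [Z - [Z c]]]] )]]]

12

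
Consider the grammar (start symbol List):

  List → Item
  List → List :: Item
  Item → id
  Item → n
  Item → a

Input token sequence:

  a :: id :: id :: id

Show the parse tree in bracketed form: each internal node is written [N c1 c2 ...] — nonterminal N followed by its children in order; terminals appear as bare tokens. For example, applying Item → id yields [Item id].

[List [List [List [List [Item a]] :: [Item id]] :: [Item id]] :: [Item id]]

List
List :: Item
List :: Item :: Item
List :: Item :: Item :: Item
Item :: Item :: Item :: Item
a :: Item :: Item :: Item
a :: id :: Item :: Item
a :: id :: id :: Item
a :: id :: id :: id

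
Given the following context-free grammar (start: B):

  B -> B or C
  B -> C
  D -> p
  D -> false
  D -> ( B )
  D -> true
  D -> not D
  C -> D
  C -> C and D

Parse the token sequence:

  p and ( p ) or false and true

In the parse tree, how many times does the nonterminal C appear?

[B [B [C [C [D p]] and [D ( [B [C [D p]]] )]]] or [C [C [D false]] and [D true]]]

5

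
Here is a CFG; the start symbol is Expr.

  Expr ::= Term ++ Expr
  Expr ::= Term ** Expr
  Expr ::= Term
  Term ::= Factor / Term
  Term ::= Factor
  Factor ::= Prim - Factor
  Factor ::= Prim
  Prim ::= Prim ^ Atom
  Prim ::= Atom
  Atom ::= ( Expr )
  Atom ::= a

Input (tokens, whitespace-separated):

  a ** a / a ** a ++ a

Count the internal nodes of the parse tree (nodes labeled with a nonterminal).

24

[Expr [Term [Factor [Prim [Atom a]]]] ** [Expr [Term [Factor [Prim [Atom a]]] / [Term [Factor [Prim [Atom a]]]]] ** [Expr [Term [Factor [Prim [Atom a]]]] ++ [Expr [Term [Factor [Prim [Atom a]]]]]]]]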